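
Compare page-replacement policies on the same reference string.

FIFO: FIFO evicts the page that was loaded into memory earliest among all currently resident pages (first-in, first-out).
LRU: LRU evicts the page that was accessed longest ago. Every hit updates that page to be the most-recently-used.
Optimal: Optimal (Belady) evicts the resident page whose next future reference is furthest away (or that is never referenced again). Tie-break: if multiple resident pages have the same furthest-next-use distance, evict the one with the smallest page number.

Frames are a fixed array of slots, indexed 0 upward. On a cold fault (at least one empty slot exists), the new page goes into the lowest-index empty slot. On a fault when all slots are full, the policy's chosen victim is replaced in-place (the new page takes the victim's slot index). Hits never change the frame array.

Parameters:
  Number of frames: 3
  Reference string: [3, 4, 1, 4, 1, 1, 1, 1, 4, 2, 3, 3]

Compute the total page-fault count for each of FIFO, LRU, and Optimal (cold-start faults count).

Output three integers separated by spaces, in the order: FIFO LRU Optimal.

--- FIFO ---
  step 0: ref 3 -> FAULT, frames=[3,-,-] (faults so far: 1)
  step 1: ref 4 -> FAULT, frames=[3,4,-] (faults so far: 2)
  step 2: ref 1 -> FAULT, frames=[3,4,1] (faults so far: 3)
  step 3: ref 4 -> HIT, frames=[3,4,1] (faults so far: 3)
  step 4: ref 1 -> HIT, frames=[3,4,1] (faults so far: 3)
  step 5: ref 1 -> HIT, frames=[3,4,1] (faults so far: 3)
  step 6: ref 1 -> HIT, frames=[3,4,1] (faults so far: 3)
  step 7: ref 1 -> HIT, frames=[3,4,1] (faults so far: 3)
  step 8: ref 4 -> HIT, frames=[3,4,1] (faults so far: 3)
  step 9: ref 2 -> FAULT, evict 3, frames=[2,4,1] (faults so far: 4)
  step 10: ref 3 -> FAULT, evict 4, frames=[2,3,1] (faults so far: 5)
  step 11: ref 3 -> HIT, frames=[2,3,1] (faults so far: 5)
  FIFO total faults: 5
--- LRU ---
  step 0: ref 3 -> FAULT, frames=[3,-,-] (faults so far: 1)
  step 1: ref 4 -> FAULT, frames=[3,4,-] (faults so far: 2)
  step 2: ref 1 -> FAULT, frames=[3,4,1] (faults so far: 3)
  step 3: ref 4 -> HIT, frames=[3,4,1] (faults so far: 3)
  step 4: ref 1 -> HIT, frames=[3,4,1] (faults so far: 3)
  step 5: ref 1 -> HIT, frames=[3,4,1] (faults so far: 3)
  step 6: ref 1 -> HIT, frames=[3,4,1] (faults so far: 3)
  step 7: ref 1 -> HIT, frames=[3,4,1] (faults so far: 3)
  step 8: ref 4 -> HIT, frames=[3,4,1] (faults so far: 3)
  step 9: ref 2 -> FAULT, evict 3, frames=[2,4,1] (faults so far: 4)
  step 10: ref 3 -> FAULT, evict 1, frames=[2,4,3] (faults so far: 5)
  step 11: ref 3 -> HIT, frames=[2,4,3] (faults so far: 5)
  LRU total faults: 5
--- Optimal ---
  step 0: ref 3 -> FAULT, frames=[3,-,-] (faults so far: 1)
  step 1: ref 4 -> FAULT, frames=[3,4,-] (faults so far: 2)
  step 2: ref 1 -> FAULT, frames=[3,4,1] (faults so far: 3)
  step 3: ref 4 -> HIT, frames=[3,4,1] (faults so far: 3)
  step 4: ref 1 -> HIT, frames=[3,4,1] (faults so far: 3)
  step 5: ref 1 -> HIT, frames=[3,4,1] (faults so far: 3)
  step 6: ref 1 -> HIT, frames=[3,4,1] (faults so far: 3)
  step 7: ref 1 -> HIT, frames=[3,4,1] (faults so far: 3)
  step 8: ref 4 -> HIT, frames=[3,4,1] (faults so far: 3)
  step 9: ref 2 -> FAULT, evict 1, frames=[3,4,2] (faults so far: 4)
  step 10: ref 3 -> HIT, frames=[3,4,2] (faults so far: 4)
  step 11: ref 3 -> HIT, frames=[3,4,2] (faults so far: 4)
  Optimal total faults: 4

Answer: 5 5 4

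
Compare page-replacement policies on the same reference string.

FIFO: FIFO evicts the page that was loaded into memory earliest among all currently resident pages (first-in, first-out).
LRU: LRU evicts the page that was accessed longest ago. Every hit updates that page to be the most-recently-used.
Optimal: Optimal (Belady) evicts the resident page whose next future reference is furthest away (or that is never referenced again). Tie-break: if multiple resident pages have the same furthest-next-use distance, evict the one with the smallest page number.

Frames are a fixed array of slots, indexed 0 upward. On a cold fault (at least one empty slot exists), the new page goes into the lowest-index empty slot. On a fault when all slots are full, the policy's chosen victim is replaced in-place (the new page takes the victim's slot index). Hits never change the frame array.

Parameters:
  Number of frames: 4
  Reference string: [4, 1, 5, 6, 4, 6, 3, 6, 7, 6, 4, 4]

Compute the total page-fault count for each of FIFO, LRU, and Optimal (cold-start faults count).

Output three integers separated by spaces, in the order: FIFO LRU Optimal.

--- FIFO ---
  step 0: ref 4 -> FAULT, frames=[4,-,-,-] (faults so far: 1)
  step 1: ref 1 -> FAULT, frames=[4,1,-,-] (faults so far: 2)
  step 2: ref 5 -> FAULT, frames=[4,1,5,-] (faults so far: 3)
  step 3: ref 6 -> FAULT, frames=[4,1,5,6] (faults so far: 4)
  step 4: ref 4 -> HIT, frames=[4,1,5,6] (faults so far: 4)
  step 5: ref 6 -> HIT, frames=[4,1,5,6] (faults so far: 4)
  step 6: ref 3 -> FAULT, evict 4, frames=[3,1,5,6] (faults so far: 5)
  step 7: ref 6 -> HIT, frames=[3,1,5,6] (faults so far: 5)
  step 8: ref 7 -> FAULT, evict 1, frames=[3,7,5,6] (faults so far: 6)
  step 9: ref 6 -> HIT, frames=[3,7,5,6] (faults so far: 6)
  step 10: ref 4 -> FAULT, evict 5, frames=[3,7,4,6] (faults so far: 7)
  step 11: ref 4 -> HIT, frames=[3,7,4,6] (faults so far: 7)
  FIFO total faults: 7
--- LRU ---
  step 0: ref 4 -> FAULT, frames=[4,-,-,-] (faults so far: 1)
  step 1: ref 1 -> FAULT, frames=[4,1,-,-] (faults so far: 2)
  step 2: ref 5 -> FAULT, frames=[4,1,5,-] (faults so far: 3)
  step 3: ref 6 -> FAULT, frames=[4,1,5,6] (faults so far: 4)
  step 4: ref 4 -> HIT, frames=[4,1,5,6] (faults so far: 4)
  step 5: ref 6 -> HIT, frames=[4,1,5,6] (faults so far: 4)
  step 6: ref 3 -> FAULT, evict 1, frames=[4,3,5,6] (faults so far: 5)
  step 7: ref 6 -> HIT, frames=[4,3,5,6] (faults so far: 5)
  step 8: ref 7 -> FAULT, evict 5, frames=[4,3,7,6] (faults so far: 6)
  step 9: ref 6 -> HIT, frames=[4,3,7,6] (faults so far: 6)
  step 10: ref 4 -> HIT, frames=[4,3,7,6] (faults so far: 6)
  step 11: ref 4 -> HIT, frames=[4,3,7,6] (faults so far: 6)
  LRU total faults: 6
--- Optimal ---
  step 0: ref 4 -> FAULT, frames=[4,-,-,-] (faults so far: 1)
  step 1: ref 1 -> FAULT, frames=[4,1,-,-] (faults so far: 2)
  step 2: ref 5 -> FAULT, frames=[4,1,5,-] (faults so far: 3)
  step 3: ref 6 -> FAULT, frames=[4,1,5,6] (faults so far: 4)
  step 4: ref 4 -> HIT, frames=[4,1,5,6] (faults so far: 4)
  step 5: ref 6 -> HIT, frames=[4,1,5,6] (faults so far: 4)
  step 6: ref 3 -> FAULT, evict 1, frames=[4,3,5,6] (faults so far: 5)
  step 7: ref 6 -> HIT, frames=[4,3,5,6] (faults so far: 5)
  step 8: ref 7 -> FAULT, evict 3, frames=[4,7,5,6] (faults so far: 6)
  step 9: ref 6 -> HIT, frames=[4,7,5,6] (faults so far: 6)
  step 10: ref 4 -> HIT, frames=[4,7,5,6] (faults so far: 6)
  step 11: ref 4 -> HIT, frames=[4,7,5,6] (faults so far: 6)
  Optimal total faults: 6

Answer: 7 6 6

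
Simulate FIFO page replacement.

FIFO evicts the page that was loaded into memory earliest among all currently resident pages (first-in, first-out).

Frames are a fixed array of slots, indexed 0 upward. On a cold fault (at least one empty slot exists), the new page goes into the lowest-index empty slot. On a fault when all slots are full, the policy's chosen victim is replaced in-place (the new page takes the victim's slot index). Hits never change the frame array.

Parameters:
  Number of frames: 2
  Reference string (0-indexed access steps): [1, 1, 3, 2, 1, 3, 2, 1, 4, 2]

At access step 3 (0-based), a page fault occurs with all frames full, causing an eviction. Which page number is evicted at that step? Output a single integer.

Step 0: ref 1 -> FAULT, frames=[1,-]
Step 1: ref 1 -> HIT, frames=[1,-]
Step 2: ref 3 -> FAULT, frames=[1,3]
Step 3: ref 2 -> FAULT, evict 1, frames=[2,3]
At step 3: evicted page 1

Answer: 1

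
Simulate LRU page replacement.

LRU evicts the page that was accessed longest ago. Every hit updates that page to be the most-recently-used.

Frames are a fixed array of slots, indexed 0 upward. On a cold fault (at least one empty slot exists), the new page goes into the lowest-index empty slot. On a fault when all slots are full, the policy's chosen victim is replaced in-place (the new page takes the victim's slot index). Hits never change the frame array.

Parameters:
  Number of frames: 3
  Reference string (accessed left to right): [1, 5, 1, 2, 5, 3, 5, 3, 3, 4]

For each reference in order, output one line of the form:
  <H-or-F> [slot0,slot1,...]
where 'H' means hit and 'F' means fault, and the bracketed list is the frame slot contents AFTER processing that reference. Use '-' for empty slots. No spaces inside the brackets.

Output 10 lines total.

F [1,-,-]
F [1,5,-]
H [1,5,-]
F [1,5,2]
H [1,5,2]
F [3,5,2]
H [3,5,2]
H [3,5,2]
H [3,5,2]
F [3,5,4]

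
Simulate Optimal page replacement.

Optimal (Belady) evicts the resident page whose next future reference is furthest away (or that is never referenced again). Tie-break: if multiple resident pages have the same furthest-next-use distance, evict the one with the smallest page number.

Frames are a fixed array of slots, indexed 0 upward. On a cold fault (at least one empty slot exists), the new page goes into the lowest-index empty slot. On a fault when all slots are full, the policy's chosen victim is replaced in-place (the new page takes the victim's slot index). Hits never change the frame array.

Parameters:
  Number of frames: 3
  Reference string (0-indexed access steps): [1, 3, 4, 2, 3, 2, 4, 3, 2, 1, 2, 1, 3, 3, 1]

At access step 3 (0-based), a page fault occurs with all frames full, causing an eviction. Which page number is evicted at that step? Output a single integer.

Answer: 1

Derivation:
Step 0: ref 1 -> FAULT, frames=[1,-,-]
Step 1: ref 3 -> FAULT, frames=[1,3,-]
Step 2: ref 4 -> FAULT, frames=[1,3,4]
Step 3: ref 2 -> FAULT, evict 1, frames=[2,3,4]
At step 3: evicted page 1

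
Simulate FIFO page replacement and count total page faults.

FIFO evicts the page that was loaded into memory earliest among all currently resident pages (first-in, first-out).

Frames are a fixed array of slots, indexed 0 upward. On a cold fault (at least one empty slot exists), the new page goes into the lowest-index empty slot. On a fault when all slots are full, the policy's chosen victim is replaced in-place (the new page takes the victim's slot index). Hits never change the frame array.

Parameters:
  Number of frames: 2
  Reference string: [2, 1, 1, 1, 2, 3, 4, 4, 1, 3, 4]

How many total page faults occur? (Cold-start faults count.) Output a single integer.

Answer: 7

Derivation:
Step 0: ref 2 → FAULT, frames=[2,-]
Step 1: ref 1 → FAULT, frames=[2,1]
Step 2: ref 1 → HIT, frames=[2,1]
Step 3: ref 1 → HIT, frames=[2,1]
Step 4: ref 2 → HIT, frames=[2,1]
Step 5: ref 3 → FAULT (evict 2), frames=[3,1]
Step 6: ref 4 → FAULT (evict 1), frames=[3,4]
Step 7: ref 4 → HIT, frames=[3,4]
Step 8: ref 1 → FAULT (evict 3), frames=[1,4]
Step 9: ref 3 → FAULT (evict 4), frames=[1,3]
Step 10: ref 4 → FAULT (evict 1), frames=[4,3]
Total faults: 7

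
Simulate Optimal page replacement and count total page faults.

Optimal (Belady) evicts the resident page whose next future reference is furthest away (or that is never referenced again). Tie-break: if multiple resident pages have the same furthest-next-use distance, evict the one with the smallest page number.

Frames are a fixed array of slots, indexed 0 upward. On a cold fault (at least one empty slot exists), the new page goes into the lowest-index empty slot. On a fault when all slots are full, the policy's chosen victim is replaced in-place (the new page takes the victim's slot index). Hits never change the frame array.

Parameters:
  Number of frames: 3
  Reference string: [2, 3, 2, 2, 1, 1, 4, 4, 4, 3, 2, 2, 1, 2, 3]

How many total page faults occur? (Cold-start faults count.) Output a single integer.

Answer: 5

Derivation:
Step 0: ref 2 → FAULT, frames=[2,-,-]
Step 1: ref 3 → FAULT, frames=[2,3,-]
Step 2: ref 2 → HIT, frames=[2,3,-]
Step 3: ref 2 → HIT, frames=[2,3,-]
Step 4: ref 1 → FAULT, frames=[2,3,1]
Step 5: ref 1 → HIT, frames=[2,3,1]
Step 6: ref 4 → FAULT (evict 1), frames=[2,3,4]
Step 7: ref 4 → HIT, frames=[2,3,4]
Step 8: ref 4 → HIT, frames=[2,3,4]
Step 9: ref 3 → HIT, frames=[2,3,4]
Step 10: ref 2 → HIT, frames=[2,3,4]
Step 11: ref 2 → HIT, frames=[2,3,4]
Step 12: ref 1 → FAULT (evict 4), frames=[2,3,1]
Step 13: ref 2 → HIT, frames=[2,3,1]
Step 14: ref 3 → HIT, frames=[2,3,1]
Total faults: 5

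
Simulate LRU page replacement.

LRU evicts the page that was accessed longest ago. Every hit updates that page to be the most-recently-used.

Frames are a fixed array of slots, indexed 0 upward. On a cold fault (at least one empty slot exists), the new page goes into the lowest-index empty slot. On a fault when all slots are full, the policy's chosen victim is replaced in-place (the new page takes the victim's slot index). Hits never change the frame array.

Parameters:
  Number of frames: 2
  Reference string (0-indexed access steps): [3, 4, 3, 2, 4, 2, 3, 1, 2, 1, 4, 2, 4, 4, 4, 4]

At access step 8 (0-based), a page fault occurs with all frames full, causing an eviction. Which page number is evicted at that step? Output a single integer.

Answer: 3

Derivation:
Step 0: ref 3 -> FAULT, frames=[3,-]
Step 1: ref 4 -> FAULT, frames=[3,4]
Step 2: ref 3 -> HIT, frames=[3,4]
Step 3: ref 2 -> FAULT, evict 4, frames=[3,2]
Step 4: ref 4 -> FAULT, evict 3, frames=[4,2]
Step 5: ref 2 -> HIT, frames=[4,2]
Step 6: ref 3 -> FAULT, evict 4, frames=[3,2]
Step 7: ref 1 -> FAULT, evict 2, frames=[3,1]
Step 8: ref 2 -> FAULT, evict 3, frames=[2,1]
At step 8: evicted page 3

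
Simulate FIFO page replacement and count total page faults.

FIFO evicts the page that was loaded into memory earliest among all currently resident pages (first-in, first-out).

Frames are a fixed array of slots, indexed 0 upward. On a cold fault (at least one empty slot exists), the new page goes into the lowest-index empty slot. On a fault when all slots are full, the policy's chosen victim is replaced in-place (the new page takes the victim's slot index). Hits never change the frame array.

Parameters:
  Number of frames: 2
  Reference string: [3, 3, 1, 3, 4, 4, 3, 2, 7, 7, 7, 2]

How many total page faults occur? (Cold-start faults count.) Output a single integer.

Answer: 6

Derivation:
Step 0: ref 3 → FAULT, frames=[3,-]
Step 1: ref 3 → HIT, frames=[3,-]
Step 2: ref 1 → FAULT, frames=[3,1]
Step 3: ref 3 → HIT, frames=[3,1]
Step 4: ref 4 → FAULT (evict 3), frames=[4,1]
Step 5: ref 4 → HIT, frames=[4,1]
Step 6: ref 3 → FAULT (evict 1), frames=[4,3]
Step 7: ref 2 → FAULT (evict 4), frames=[2,3]
Step 8: ref 7 → FAULT (evict 3), frames=[2,7]
Step 9: ref 7 → HIT, frames=[2,7]
Step 10: ref 7 → HIT, frames=[2,7]
Step 11: ref 2 → HIT, frames=[2,7]
Total faults: 6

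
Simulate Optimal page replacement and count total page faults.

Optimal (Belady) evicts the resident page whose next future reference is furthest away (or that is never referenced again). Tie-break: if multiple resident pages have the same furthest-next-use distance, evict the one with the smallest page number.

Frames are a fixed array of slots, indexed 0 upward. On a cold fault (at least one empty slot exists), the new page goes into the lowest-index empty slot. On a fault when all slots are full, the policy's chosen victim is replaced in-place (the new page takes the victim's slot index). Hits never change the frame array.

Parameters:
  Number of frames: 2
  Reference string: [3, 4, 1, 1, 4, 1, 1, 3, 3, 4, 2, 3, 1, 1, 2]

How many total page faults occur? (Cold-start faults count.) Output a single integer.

Answer: 6

Derivation:
Step 0: ref 3 → FAULT, frames=[3,-]
Step 1: ref 4 → FAULT, frames=[3,4]
Step 2: ref 1 → FAULT (evict 3), frames=[1,4]
Step 3: ref 1 → HIT, frames=[1,4]
Step 4: ref 4 → HIT, frames=[1,4]
Step 5: ref 1 → HIT, frames=[1,4]
Step 6: ref 1 → HIT, frames=[1,4]
Step 7: ref 3 → FAULT (evict 1), frames=[3,4]
Step 8: ref 3 → HIT, frames=[3,4]
Step 9: ref 4 → HIT, frames=[3,4]
Step 10: ref 2 → FAULT (evict 4), frames=[3,2]
Step 11: ref 3 → HIT, frames=[3,2]
Step 12: ref 1 → FAULT (evict 3), frames=[1,2]
Step 13: ref 1 → HIT, frames=[1,2]
Step 14: ref 2 → HIT, frames=[1,2]
Total faults: 6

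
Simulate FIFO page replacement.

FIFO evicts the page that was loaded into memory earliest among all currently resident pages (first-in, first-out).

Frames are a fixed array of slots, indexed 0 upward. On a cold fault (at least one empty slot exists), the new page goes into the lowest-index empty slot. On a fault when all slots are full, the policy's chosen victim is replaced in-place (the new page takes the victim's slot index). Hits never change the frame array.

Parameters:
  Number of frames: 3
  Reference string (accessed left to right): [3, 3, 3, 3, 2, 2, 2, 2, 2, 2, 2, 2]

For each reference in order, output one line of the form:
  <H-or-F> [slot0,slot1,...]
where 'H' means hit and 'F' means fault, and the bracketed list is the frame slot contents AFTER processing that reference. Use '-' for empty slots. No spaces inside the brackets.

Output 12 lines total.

F [3,-,-]
H [3,-,-]
H [3,-,-]
H [3,-,-]
F [3,2,-]
H [3,2,-]
H [3,2,-]
H [3,2,-]
H [3,2,-]
H [3,2,-]
H [3,2,-]
H [3,2,-]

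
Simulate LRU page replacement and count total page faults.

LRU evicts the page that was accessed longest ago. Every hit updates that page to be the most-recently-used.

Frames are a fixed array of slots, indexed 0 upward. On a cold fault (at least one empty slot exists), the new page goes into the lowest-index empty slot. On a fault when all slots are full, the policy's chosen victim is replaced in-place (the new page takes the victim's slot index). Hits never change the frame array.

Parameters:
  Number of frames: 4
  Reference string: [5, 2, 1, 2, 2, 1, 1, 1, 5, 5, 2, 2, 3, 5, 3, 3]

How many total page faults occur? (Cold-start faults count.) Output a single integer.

Answer: 4

Derivation:
Step 0: ref 5 → FAULT, frames=[5,-,-,-]
Step 1: ref 2 → FAULT, frames=[5,2,-,-]
Step 2: ref 1 → FAULT, frames=[5,2,1,-]
Step 3: ref 2 → HIT, frames=[5,2,1,-]
Step 4: ref 2 → HIT, frames=[5,2,1,-]
Step 5: ref 1 → HIT, frames=[5,2,1,-]
Step 6: ref 1 → HIT, frames=[5,2,1,-]
Step 7: ref 1 → HIT, frames=[5,2,1,-]
Step 8: ref 5 → HIT, frames=[5,2,1,-]
Step 9: ref 5 → HIT, frames=[5,2,1,-]
Step 10: ref 2 → HIT, frames=[5,2,1,-]
Step 11: ref 2 → HIT, frames=[5,2,1,-]
Step 12: ref 3 → FAULT, frames=[5,2,1,3]
Step 13: ref 5 → HIT, frames=[5,2,1,3]
Step 14: ref 3 → HIT, frames=[5,2,1,3]
Step 15: ref 3 → HIT, frames=[5,2,1,3]
Total faults: 4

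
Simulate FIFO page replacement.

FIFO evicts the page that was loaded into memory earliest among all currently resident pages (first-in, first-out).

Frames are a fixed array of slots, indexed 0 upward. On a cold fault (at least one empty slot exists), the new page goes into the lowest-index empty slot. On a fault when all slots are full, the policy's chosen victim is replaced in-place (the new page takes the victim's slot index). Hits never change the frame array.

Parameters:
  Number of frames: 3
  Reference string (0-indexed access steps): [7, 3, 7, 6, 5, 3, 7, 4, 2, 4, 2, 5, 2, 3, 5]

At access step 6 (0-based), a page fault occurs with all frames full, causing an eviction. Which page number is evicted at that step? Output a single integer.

Answer: 3

Derivation:
Step 0: ref 7 -> FAULT, frames=[7,-,-]
Step 1: ref 3 -> FAULT, frames=[7,3,-]
Step 2: ref 7 -> HIT, frames=[7,3,-]
Step 3: ref 6 -> FAULT, frames=[7,3,6]
Step 4: ref 5 -> FAULT, evict 7, frames=[5,3,6]
Step 5: ref 3 -> HIT, frames=[5,3,6]
Step 6: ref 7 -> FAULT, evict 3, frames=[5,7,6]
At step 6: evicted page 3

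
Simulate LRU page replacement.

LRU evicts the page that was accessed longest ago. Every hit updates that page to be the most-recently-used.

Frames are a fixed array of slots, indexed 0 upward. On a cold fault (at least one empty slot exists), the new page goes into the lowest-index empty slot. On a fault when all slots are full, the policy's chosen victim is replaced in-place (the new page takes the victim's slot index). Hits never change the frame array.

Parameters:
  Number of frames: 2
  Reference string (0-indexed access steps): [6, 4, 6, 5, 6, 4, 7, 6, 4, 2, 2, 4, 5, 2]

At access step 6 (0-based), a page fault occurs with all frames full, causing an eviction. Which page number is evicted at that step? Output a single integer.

Step 0: ref 6 -> FAULT, frames=[6,-]
Step 1: ref 4 -> FAULT, frames=[6,4]
Step 2: ref 6 -> HIT, frames=[6,4]
Step 3: ref 5 -> FAULT, evict 4, frames=[6,5]
Step 4: ref 6 -> HIT, frames=[6,5]
Step 5: ref 4 -> FAULT, evict 5, frames=[6,4]
Step 6: ref 7 -> FAULT, evict 6, frames=[7,4]
At step 6: evicted page 6

Answer: 6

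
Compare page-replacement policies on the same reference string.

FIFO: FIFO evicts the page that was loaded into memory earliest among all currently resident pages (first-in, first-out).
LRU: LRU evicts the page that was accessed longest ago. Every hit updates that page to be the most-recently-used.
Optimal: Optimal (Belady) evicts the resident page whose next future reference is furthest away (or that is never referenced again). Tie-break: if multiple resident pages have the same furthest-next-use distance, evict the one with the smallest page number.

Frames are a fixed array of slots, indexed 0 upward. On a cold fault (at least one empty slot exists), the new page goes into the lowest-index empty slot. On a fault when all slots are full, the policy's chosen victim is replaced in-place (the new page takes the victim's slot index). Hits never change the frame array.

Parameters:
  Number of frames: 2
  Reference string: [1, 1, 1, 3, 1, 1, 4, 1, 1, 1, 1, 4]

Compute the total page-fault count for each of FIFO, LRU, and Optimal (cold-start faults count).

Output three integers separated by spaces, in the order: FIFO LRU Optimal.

--- FIFO ---
  step 0: ref 1 -> FAULT, frames=[1,-] (faults so far: 1)
  step 1: ref 1 -> HIT, frames=[1,-] (faults so far: 1)
  step 2: ref 1 -> HIT, frames=[1,-] (faults so far: 1)
  step 3: ref 3 -> FAULT, frames=[1,3] (faults so far: 2)
  step 4: ref 1 -> HIT, frames=[1,3] (faults so far: 2)
  step 5: ref 1 -> HIT, frames=[1,3] (faults so far: 2)
  step 6: ref 4 -> FAULT, evict 1, frames=[4,3] (faults so far: 3)
  step 7: ref 1 -> FAULT, evict 3, frames=[4,1] (faults so far: 4)
  step 8: ref 1 -> HIT, frames=[4,1] (faults so far: 4)
  step 9: ref 1 -> HIT, frames=[4,1] (faults so far: 4)
  step 10: ref 1 -> HIT, frames=[4,1] (faults so far: 4)
  step 11: ref 4 -> HIT, frames=[4,1] (faults so far: 4)
  FIFO total faults: 4
--- LRU ---
  step 0: ref 1 -> FAULT, frames=[1,-] (faults so far: 1)
  step 1: ref 1 -> HIT, frames=[1,-] (faults so far: 1)
  step 2: ref 1 -> HIT, frames=[1,-] (faults so far: 1)
  step 3: ref 3 -> FAULT, frames=[1,3] (faults so far: 2)
  step 4: ref 1 -> HIT, frames=[1,3] (faults so far: 2)
  step 5: ref 1 -> HIT, frames=[1,3] (faults so far: 2)
  step 6: ref 4 -> FAULT, evict 3, frames=[1,4] (faults so far: 3)
  step 7: ref 1 -> HIT, frames=[1,4] (faults so far: 3)
  step 8: ref 1 -> HIT, frames=[1,4] (faults so far: 3)
  step 9: ref 1 -> HIT, frames=[1,4] (faults so far: 3)
  step 10: ref 1 -> HIT, frames=[1,4] (faults so far: 3)
  step 11: ref 4 -> HIT, frames=[1,4] (faults so far: 3)
  LRU total faults: 3
--- Optimal ---
  step 0: ref 1 -> FAULT, frames=[1,-] (faults so far: 1)
  step 1: ref 1 -> HIT, frames=[1,-] (faults so far: 1)
  step 2: ref 1 -> HIT, frames=[1,-] (faults so far: 1)
  step 3: ref 3 -> FAULT, frames=[1,3] (faults so far: 2)
  step 4: ref 1 -> HIT, frames=[1,3] (faults so far: 2)
  step 5: ref 1 -> HIT, frames=[1,3] (faults so far: 2)
  step 6: ref 4 -> FAULT, evict 3, frames=[1,4] (faults so far: 3)
  step 7: ref 1 -> HIT, frames=[1,4] (faults so far: 3)
  step 8: ref 1 -> HIT, frames=[1,4] (faults so far: 3)
  step 9: ref 1 -> HIT, frames=[1,4] (faults so far: 3)
  step 10: ref 1 -> HIT, frames=[1,4] (faults so far: 3)
  step 11: ref 4 -> HIT, frames=[1,4] (faults so far: 3)
  Optimal total faults: 3

Answer: 4 3 3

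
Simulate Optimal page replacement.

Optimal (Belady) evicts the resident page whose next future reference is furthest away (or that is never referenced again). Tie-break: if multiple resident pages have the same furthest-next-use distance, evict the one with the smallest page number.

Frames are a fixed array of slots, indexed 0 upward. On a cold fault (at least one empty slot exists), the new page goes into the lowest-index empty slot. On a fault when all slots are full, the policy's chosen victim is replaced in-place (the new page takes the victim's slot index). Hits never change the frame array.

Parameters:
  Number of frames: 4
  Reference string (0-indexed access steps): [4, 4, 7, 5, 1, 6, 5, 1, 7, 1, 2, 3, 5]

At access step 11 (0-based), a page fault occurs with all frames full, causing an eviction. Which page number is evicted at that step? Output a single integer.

Step 0: ref 4 -> FAULT, frames=[4,-,-,-]
Step 1: ref 4 -> HIT, frames=[4,-,-,-]
Step 2: ref 7 -> FAULT, frames=[4,7,-,-]
Step 3: ref 5 -> FAULT, frames=[4,7,5,-]
Step 4: ref 1 -> FAULT, frames=[4,7,5,1]
Step 5: ref 6 -> FAULT, evict 4, frames=[6,7,5,1]
Step 6: ref 5 -> HIT, frames=[6,7,5,1]
Step 7: ref 1 -> HIT, frames=[6,7,5,1]
Step 8: ref 7 -> HIT, frames=[6,7,5,1]
Step 9: ref 1 -> HIT, frames=[6,7,5,1]
Step 10: ref 2 -> FAULT, evict 1, frames=[6,7,5,2]
Step 11: ref 3 -> FAULT, evict 2, frames=[6,7,5,3]
At step 11: evicted page 2

Answer: 2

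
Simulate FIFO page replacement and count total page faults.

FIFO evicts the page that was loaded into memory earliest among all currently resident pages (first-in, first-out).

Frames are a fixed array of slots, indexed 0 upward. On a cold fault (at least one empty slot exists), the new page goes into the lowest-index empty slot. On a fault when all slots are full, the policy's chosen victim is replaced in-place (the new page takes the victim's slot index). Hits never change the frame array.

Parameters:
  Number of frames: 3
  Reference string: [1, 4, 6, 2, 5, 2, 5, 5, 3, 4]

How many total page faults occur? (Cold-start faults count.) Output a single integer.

Step 0: ref 1 → FAULT, frames=[1,-,-]
Step 1: ref 4 → FAULT, frames=[1,4,-]
Step 2: ref 6 → FAULT, frames=[1,4,6]
Step 3: ref 2 → FAULT (evict 1), frames=[2,4,6]
Step 4: ref 5 → FAULT (evict 4), frames=[2,5,6]
Step 5: ref 2 → HIT, frames=[2,5,6]
Step 6: ref 5 → HIT, frames=[2,5,6]
Step 7: ref 5 → HIT, frames=[2,5,6]
Step 8: ref 3 → FAULT (evict 6), frames=[2,5,3]
Step 9: ref 4 → FAULT (evict 2), frames=[4,5,3]
Total faults: 7

Answer: 7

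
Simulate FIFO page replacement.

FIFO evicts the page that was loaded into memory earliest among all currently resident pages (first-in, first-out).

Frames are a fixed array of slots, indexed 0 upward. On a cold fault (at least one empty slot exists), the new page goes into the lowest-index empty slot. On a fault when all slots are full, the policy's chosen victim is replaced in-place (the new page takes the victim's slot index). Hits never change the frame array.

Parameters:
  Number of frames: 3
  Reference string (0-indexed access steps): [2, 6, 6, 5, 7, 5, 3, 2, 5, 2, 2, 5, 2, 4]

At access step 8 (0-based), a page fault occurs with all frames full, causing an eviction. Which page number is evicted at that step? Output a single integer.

Answer: 7

Derivation:
Step 0: ref 2 -> FAULT, frames=[2,-,-]
Step 1: ref 6 -> FAULT, frames=[2,6,-]
Step 2: ref 6 -> HIT, frames=[2,6,-]
Step 3: ref 5 -> FAULT, frames=[2,6,5]
Step 4: ref 7 -> FAULT, evict 2, frames=[7,6,5]
Step 5: ref 5 -> HIT, frames=[7,6,5]
Step 6: ref 3 -> FAULT, evict 6, frames=[7,3,5]
Step 7: ref 2 -> FAULT, evict 5, frames=[7,3,2]
Step 8: ref 5 -> FAULT, evict 7, frames=[5,3,2]
At step 8: evicted page 7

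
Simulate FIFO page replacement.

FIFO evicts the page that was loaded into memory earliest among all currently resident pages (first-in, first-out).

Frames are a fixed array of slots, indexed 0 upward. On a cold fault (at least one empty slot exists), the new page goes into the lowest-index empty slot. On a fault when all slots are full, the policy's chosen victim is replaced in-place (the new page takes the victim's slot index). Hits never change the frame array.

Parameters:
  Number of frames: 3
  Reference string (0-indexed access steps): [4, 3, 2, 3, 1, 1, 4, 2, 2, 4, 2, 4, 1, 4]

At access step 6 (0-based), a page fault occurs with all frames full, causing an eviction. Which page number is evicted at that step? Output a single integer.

Answer: 3

Derivation:
Step 0: ref 4 -> FAULT, frames=[4,-,-]
Step 1: ref 3 -> FAULT, frames=[4,3,-]
Step 2: ref 2 -> FAULT, frames=[4,3,2]
Step 3: ref 3 -> HIT, frames=[4,3,2]
Step 4: ref 1 -> FAULT, evict 4, frames=[1,3,2]
Step 5: ref 1 -> HIT, frames=[1,3,2]
Step 6: ref 4 -> FAULT, evict 3, frames=[1,4,2]
At step 6: evicted page 3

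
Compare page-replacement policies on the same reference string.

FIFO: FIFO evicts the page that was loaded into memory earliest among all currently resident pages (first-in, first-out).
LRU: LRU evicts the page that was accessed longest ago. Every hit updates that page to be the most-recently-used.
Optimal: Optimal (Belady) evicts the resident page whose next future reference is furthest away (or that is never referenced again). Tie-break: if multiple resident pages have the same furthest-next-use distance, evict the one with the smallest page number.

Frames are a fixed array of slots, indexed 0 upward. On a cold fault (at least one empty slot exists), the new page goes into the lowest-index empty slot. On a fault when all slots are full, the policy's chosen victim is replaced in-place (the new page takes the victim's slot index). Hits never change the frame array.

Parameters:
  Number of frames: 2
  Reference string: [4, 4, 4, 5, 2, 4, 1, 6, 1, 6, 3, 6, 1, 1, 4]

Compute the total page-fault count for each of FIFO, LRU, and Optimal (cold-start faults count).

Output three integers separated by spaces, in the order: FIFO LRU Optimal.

--- FIFO ---
  step 0: ref 4 -> FAULT, frames=[4,-] (faults so far: 1)
  step 1: ref 4 -> HIT, frames=[4,-] (faults so far: 1)
  step 2: ref 4 -> HIT, frames=[4,-] (faults so far: 1)
  step 3: ref 5 -> FAULT, frames=[4,5] (faults so far: 2)
  step 4: ref 2 -> FAULT, evict 4, frames=[2,5] (faults so far: 3)
  step 5: ref 4 -> FAULT, evict 5, frames=[2,4] (faults so far: 4)
  step 6: ref 1 -> FAULT, evict 2, frames=[1,4] (faults so far: 5)
  step 7: ref 6 -> FAULT, evict 4, frames=[1,6] (faults so far: 6)
  step 8: ref 1 -> HIT, frames=[1,6] (faults so far: 6)
  step 9: ref 6 -> HIT, frames=[1,6] (faults so far: 6)
  step 10: ref 3 -> FAULT, evict 1, frames=[3,6] (faults so far: 7)
  step 11: ref 6 -> HIT, frames=[3,6] (faults so far: 7)
  step 12: ref 1 -> FAULT, evict 6, frames=[3,1] (faults so far: 8)
  step 13: ref 1 -> HIT, frames=[3,1] (faults so far: 8)
  step 14: ref 4 -> FAULT, evict 3, frames=[4,1] (faults so far: 9)
  FIFO total faults: 9
--- LRU ---
  step 0: ref 4 -> FAULT, frames=[4,-] (faults so far: 1)
  step 1: ref 4 -> HIT, frames=[4,-] (faults so far: 1)
  step 2: ref 4 -> HIT, frames=[4,-] (faults so far: 1)
  step 3: ref 5 -> FAULT, frames=[4,5] (faults so far: 2)
  step 4: ref 2 -> FAULT, evict 4, frames=[2,5] (faults so far: 3)
  step 5: ref 4 -> FAULT, evict 5, frames=[2,4] (faults so far: 4)
  step 6: ref 1 -> FAULT, evict 2, frames=[1,4] (faults so far: 5)
  step 7: ref 6 -> FAULT, evict 4, frames=[1,6] (faults so far: 6)
  step 8: ref 1 -> HIT, frames=[1,6] (faults so far: 6)
  step 9: ref 6 -> HIT, frames=[1,6] (faults so far: 6)
  step 10: ref 3 -> FAULT, evict 1, frames=[3,6] (faults so far: 7)
  step 11: ref 6 -> HIT, frames=[3,6] (faults so far: 7)
  step 12: ref 1 -> FAULT, evict 3, frames=[1,6] (faults so far: 8)
  step 13: ref 1 -> HIT, frames=[1,6] (faults so far: 8)
  step 14: ref 4 -> FAULT, evict 6, frames=[1,4] (faults so far: 9)
  LRU total faults: 9
--- Optimal ---
  step 0: ref 4 -> FAULT, frames=[4,-] (faults so far: 1)
  step 1: ref 4 -> HIT, frames=[4,-] (faults so far: 1)
  step 2: ref 4 -> HIT, frames=[4,-] (faults so far: 1)
  step 3: ref 5 -> FAULT, frames=[4,5] (faults so far: 2)
  step 4: ref 2 -> FAULT, evict 5, frames=[4,2] (faults so far: 3)
  step 5: ref 4 -> HIT, frames=[4,2] (faults so far: 3)
  step 6: ref 1 -> FAULT, evict 2, frames=[4,1] (faults so far: 4)
  step 7: ref 6 -> FAULT, evict 4, frames=[6,1] (faults so far: 5)
  step 8: ref 1 -> HIT, frames=[6,1] (faults so far: 5)
  step 9: ref 6 -> HIT, frames=[6,1] (faults so far: 5)
  step 10: ref 3 -> FAULT, evict 1, frames=[6,3] (faults so far: 6)
  step 11: ref 6 -> HIT, frames=[6,3] (faults so far: 6)
  step 12: ref 1 -> FAULT, evict 3, frames=[6,1] (faults so far: 7)
  step 13: ref 1 -> HIT, frames=[6,1] (faults so far: 7)
  step 14: ref 4 -> FAULT, evict 1, frames=[6,4] (faults so far: 8)
  Optimal total faults: 8

Answer: 9 9 8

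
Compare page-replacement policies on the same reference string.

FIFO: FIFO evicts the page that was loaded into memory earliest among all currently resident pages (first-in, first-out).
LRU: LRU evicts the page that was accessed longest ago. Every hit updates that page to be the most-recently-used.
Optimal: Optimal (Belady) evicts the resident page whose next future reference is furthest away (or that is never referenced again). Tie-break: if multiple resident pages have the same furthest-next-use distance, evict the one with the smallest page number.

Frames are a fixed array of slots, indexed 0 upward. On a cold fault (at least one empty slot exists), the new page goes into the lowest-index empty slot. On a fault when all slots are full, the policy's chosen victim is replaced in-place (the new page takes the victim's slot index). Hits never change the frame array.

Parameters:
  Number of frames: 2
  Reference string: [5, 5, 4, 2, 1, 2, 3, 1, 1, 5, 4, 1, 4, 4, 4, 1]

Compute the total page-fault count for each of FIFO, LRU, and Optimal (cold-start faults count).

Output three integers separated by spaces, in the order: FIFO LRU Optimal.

--- FIFO ---
  step 0: ref 5 -> FAULT, frames=[5,-] (faults so far: 1)
  step 1: ref 5 -> HIT, frames=[5,-] (faults so far: 1)
  step 2: ref 4 -> FAULT, frames=[5,4] (faults so far: 2)
  step 3: ref 2 -> FAULT, evict 5, frames=[2,4] (faults so far: 3)
  step 4: ref 1 -> FAULT, evict 4, frames=[2,1] (faults so far: 4)
  step 5: ref 2 -> HIT, frames=[2,1] (faults so far: 4)
  step 6: ref 3 -> FAULT, evict 2, frames=[3,1] (faults so far: 5)
  step 7: ref 1 -> HIT, frames=[3,1] (faults so far: 5)
  step 8: ref 1 -> HIT, frames=[3,1] (faults so far: 5)
  step 9: ref 5 -> FAULT, evict 1, frames=[3,5] (faults so far: 6)
  step 10: ref 4 -> FAULT, evict 3, frames=[4,5] (faults so far: 7)
  step 11: ref 1 -> FAULT, evict 5, frames=[4,1] (faults so far: 8)
  step 12: ref 4 -> HIT, frames=[4,1] (faults so far: 8)
  step 13: ref 4 -> HIT, frames=[4,1] (faults so far: 8)
  step 14: ref 4 -> HIT, frames=[4,1] (faults so far: 8)
  step 15: ref 1 -> HIT, frames=[4,1] (faults so far: 8)
  FIFO total faults: 8
--- LRU ---
  step 0: ref 5 -> FAULT, frames=[5,-] (faults so far: 1)
  step 1: ref 5 -> HIT, frames=[5,-] (faults so far: 1)
  step 2: ref 4 -> FAULT, frames=[5,4] (faults so far: 2)
  step 3: ref 2 -> FAULT, evict 5, frames=[2,4] (faults so far: 3)
  step 4: ref 1 -> FAULT, evict 4, frames=[2,1] (faults so far: 4)
  step 5: ref 2 -> HIT, frames=[2,1] (faults so far: 4)
  step 6: ref 3 -> FAULT, evict 1, frames=[2,3] (faults so far: 5)
  step 7: ref 1 -> FAULT, evict 2, frames=[1,3] (faults so far: 6)
  step 8: ref 1 -> HIT, frames=[1,3] (faults so far: 6)
  step 9: ref 5 -> FAULT, evict 3, frames=[1,5] (faults so far: 7)
  step 10: ref 4 -> FAULT, evict 1, frames=[4,5] (faults so far: 8)
  step 11: ref 1 -> FAULT, evict 5, frames=[4,1] (faults so far: 9)
  step 12: ref 4 -> HIT, frames=[4,1] (faults so far: 9)
  step 13: ref 4 -> HIT, frames=[4,1] (faults so far: 9)
  step 14: ref 4 -> HIT, frames=[4,1] (faults so far: 9)
  step 15: ref 1 -> HIT, frames=[4,1] (faults so far: 9)
  LRU total faults: 9
--- Optimal ---
  step 0: ref 5 -> FAULT, frames=[5,-] (faults so far: 1)
  step 1: ref 5 -> HIT, frames=[5,-] (faults so far: 1)
  step 2: ref 4 -> FAULT, frames=[5,4] (faults so far: 2)
  step 3: ref 2 -> FAULT, evict 4, frames=[5,2] (faults so far: 3)
  step 4: ref 1 -> FAULT, evict 5, frames=[1,2] (faults so far: 4)
  step 5: ref 2 -> HIT, frames=[1,2] (faults so far: 4)
  step 6: ref 3 -> FAULT, evict 2, frames=[1,3] (faults so far: 5)
  step 7: ref 1 -> HIT, frames=[1,3] (faults so far: 5)
  step 8: ref 1 -> HIT, frames=[1,3] (faults so far: 5)
  step 9: ref 5 -> FAULT, evict 3, frames=[1,5] (faults so far: 6)
  step 10: ref 4 -> FAULT, evict 5, frames=[1,4] (faults so far: 7)
  step 11: ref 1 -> HIT, frames=[1,4] (faults so far: 7)
  step 12: ref 4 -> HIT, frames=[1,4] (faults so far: 7)
  step 13: ref 4 -> HIT, frames=[1,4] (faults so far: 7)
  step 14: ref 4 -> HIT, frames=[1,4] (faults so far: 7)
  step 15: ref 1 -> HIT, frames=[1,4] (faults so far: 7)
  Optimal total faults: 7

Answer: 8 9 7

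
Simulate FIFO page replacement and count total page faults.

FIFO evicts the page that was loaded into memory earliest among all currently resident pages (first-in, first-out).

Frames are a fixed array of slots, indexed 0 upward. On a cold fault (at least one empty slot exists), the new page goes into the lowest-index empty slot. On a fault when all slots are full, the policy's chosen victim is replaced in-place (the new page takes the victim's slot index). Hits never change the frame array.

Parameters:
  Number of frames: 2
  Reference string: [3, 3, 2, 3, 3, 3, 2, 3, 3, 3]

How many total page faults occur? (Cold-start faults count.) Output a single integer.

Step 0: ref 3 → FAULT, frames=[3,-]
Step 1: ref 3 → HIT, frames=[3,-]
Step 2: ref 2 → FAULT, frames=[3,2]
Step 3: ref 3 → HIT, frames=[3,2]
Step 4: ref 3 → HIT, frames=[3,2]
Step 5: ref 3 → HIT, frames=[3,2]
Step 6: ref 2 → HIT, frames=[3,2]
Step 7: ref 3 → HIT, frames=[3,2]
Step 8: ref 3 → HIT, frames=[3,2]
Step 9: ref 3 → HIT, frames=[3,2]
Total faults: 2

Answer: 2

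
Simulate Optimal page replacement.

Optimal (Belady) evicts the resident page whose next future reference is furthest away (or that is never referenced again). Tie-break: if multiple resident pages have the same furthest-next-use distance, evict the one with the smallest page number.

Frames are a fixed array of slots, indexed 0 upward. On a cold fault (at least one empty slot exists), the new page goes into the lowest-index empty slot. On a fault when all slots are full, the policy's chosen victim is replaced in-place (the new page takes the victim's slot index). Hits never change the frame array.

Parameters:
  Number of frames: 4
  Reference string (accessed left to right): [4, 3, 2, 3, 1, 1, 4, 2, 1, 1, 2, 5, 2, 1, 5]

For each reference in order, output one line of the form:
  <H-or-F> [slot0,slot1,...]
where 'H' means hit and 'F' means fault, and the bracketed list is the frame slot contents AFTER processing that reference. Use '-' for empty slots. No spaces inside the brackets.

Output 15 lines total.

F [4,-,-,-]
F [4,3,-,-]
F [4,3,2,-]
H [4,3,2,-]
F [4,3,2,1]
H [4,3,2,1]
H [4,3,2,1]
H [4,3,2,1]
H [4,3,2,1]
H [4,3,2,1]
H [4,3,2,1]
F [4,5,2,1]
H [4,5,2,1]
H [4,5,2,1]
H [4,5,2,1]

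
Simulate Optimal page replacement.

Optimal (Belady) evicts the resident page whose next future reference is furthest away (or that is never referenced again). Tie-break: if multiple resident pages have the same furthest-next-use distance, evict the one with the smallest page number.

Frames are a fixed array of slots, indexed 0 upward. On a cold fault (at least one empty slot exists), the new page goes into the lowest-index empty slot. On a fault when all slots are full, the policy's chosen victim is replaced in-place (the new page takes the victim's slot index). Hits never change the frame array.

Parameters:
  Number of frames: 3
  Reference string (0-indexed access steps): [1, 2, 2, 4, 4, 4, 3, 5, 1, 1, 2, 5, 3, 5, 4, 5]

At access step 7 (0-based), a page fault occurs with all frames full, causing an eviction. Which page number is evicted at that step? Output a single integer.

Step 0: ref 1 -> FAULT, frames=[1,-,-]
Step 1: ref 2 -> FAULT, frames=[1,2,-]
Step 2: ref 2 -> HIT, frames=[1,2,-]
Step 3: ref 4 -> FAULT, frames=[1,2,4]
Step 4: ref 4 -> HIT, frames=[1,2,4]
Step 5: ref 4 -> HIT, frames=[1,2,4]
Step 6: ref 3 -> FAULT, evict 4, frames=[1,2,3]
Step 7: ref 5 -> FAULT, evict 3, frames=[1,2,5]
At step 7: evicted page 3

Answer: 3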